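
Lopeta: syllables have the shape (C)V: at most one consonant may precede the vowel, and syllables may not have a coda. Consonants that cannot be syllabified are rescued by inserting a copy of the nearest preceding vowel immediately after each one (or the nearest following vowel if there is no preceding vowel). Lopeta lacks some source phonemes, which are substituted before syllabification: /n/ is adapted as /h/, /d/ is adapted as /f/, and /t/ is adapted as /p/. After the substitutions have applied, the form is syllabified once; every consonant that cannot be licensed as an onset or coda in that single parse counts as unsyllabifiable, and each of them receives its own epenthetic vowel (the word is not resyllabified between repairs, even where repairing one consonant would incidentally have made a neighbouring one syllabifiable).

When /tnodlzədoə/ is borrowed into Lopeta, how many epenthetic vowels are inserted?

3

After substitution the input is /phoflzəfoə/.
The unsyllabifiable consonants are /p/, /f/, /l/; each receives one epenthetic vowel.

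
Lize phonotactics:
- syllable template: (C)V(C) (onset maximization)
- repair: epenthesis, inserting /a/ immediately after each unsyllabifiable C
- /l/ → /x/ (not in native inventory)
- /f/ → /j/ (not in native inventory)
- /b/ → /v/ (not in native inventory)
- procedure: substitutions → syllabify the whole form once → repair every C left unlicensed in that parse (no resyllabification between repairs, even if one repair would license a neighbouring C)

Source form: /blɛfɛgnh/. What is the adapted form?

vaxɛjɛgnaha

Substitution: /b/ → /v/, /l/ → /x/, /f/ → /j/, giving /vxɛjɛgnh/.
Syllabifying with onset maximization leaves /v/, /n/, /h/ stranded (at most one coda consonant is licensed; onsets are limited to one consonant).
Each unlicensed consonant becomes the onset of a new syllable: /v/ → /va/, /n/ → /na/, /h/ → /ha/.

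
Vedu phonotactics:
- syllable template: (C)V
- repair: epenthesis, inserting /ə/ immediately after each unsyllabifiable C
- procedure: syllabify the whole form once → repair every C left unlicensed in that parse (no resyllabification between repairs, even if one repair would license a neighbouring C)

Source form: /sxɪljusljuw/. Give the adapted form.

səxɪləjusələjuwə

Syllabifying with onset maximization leaves /s/, /l/, /s/, /l/, /w/ stranded (no codas are permitted; onsets are limited to one consonant).
Inserting the epenthetic vowel yields /s/ → /sə/, /l/ → /lə/, /s/ → /sə/, /l/ → /lə/, /w/ → /wə/.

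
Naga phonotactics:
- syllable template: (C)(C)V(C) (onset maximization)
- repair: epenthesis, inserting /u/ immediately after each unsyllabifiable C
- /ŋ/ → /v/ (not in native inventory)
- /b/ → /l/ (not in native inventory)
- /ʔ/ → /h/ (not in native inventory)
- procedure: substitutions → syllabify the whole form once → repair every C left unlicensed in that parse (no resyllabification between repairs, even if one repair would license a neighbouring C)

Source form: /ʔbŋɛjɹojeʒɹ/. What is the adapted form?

hulvɛjɹojeʒɹu

Substitution: /ʔ/ → /h/, /b/ → /l/, /ŋ/ → /v/, giving /hlvɛjɹojeʒɹ/.
The consonants /h/, /ɹ/ cannot be parsed into a legal (C)(C)V(C) syllable (at most one coda consonant is licensed; onsets may contain at most 2 consonants).
Inserting the epenthetic vowel yields /h/ → /hu/, /ɹ/ → /ɹu/.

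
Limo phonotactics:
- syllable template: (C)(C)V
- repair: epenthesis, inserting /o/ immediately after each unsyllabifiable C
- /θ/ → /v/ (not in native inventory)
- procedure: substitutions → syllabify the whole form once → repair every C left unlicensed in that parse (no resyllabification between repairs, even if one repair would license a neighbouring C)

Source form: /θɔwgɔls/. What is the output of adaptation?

Substitution: /θ/ → /v/, giving /vɔwgɔls/.
Under (C)(C)V, the unsyllabifiable consonants are /l/, /s/ (no codas are permitted; onsets may contain at most 2 consonants).
Each unlicensed consonant becomes the onset of a new syllable: /l/ → /lo/, /s/ → /so/.

vɔwgɔloso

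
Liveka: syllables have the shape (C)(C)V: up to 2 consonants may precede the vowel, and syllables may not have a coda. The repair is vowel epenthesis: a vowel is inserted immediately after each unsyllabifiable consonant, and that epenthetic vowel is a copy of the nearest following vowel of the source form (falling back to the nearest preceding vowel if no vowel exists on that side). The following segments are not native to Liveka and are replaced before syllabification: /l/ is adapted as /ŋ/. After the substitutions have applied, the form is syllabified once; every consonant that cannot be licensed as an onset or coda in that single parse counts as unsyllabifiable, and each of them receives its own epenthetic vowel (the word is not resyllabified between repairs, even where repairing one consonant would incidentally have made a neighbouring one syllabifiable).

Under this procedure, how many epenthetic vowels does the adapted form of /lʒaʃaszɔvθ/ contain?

After substitution the input is /ŋʒaʃaszɔvθ/.
The unsyllabifiable consonants are /v/, /θ/; each receives one epenthetic vowel.

2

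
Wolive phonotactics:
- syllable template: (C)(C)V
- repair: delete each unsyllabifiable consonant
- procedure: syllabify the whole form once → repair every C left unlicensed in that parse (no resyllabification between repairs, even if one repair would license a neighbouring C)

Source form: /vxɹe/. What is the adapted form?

The consonants /v/ cannot be parsed into a legal (C)(C)V syllable (no codas are permitted; onsets may contain at most 2 consonants).
Each unlicensed consonant is deleted: /v/.

xɹe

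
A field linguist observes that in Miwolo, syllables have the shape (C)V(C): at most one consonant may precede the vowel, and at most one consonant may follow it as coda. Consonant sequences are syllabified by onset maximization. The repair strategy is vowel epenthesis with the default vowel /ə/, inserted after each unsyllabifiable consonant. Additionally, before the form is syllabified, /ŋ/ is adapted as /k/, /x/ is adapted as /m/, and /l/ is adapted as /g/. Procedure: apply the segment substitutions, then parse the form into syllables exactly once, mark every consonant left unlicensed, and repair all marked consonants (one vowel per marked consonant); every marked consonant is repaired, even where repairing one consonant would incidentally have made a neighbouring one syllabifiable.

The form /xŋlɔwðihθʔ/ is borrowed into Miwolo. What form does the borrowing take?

Substitution: /x/ → /m/, /ŋ/ → /k/, /l/ → /g/, giving /mkgɔwðihθʔ/.
Under (C)V(C), the unsyllabifiable consonants are /m/, /k/, /θ/, /ʔ/ (at most one coda consonant is licensed; onsets are limited to one consonant).
Epenthesis after each stranded consonant: /m/ → /mə/, /k/ → /kə/, /θ/ → /θə/, /ʔ/ → /ʔə/.

məkəgɔwðihθəʔə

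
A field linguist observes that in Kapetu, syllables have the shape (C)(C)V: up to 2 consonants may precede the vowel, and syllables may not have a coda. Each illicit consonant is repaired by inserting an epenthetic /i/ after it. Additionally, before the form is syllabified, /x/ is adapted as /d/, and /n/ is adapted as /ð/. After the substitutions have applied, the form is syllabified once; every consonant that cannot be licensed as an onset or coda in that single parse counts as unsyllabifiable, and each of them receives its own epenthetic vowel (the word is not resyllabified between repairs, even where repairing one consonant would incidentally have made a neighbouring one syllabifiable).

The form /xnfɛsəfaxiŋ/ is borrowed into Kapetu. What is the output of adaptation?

Substitution: /x/ → /d/, /n/ → /ð/, giving /dðfɛsəfadiŋ/.
The consonants /d/, /ŋ/ cannot be parsed into a legal (C)(C)V syllable (no codas are permitted; onsets may contain at most 2 consonants).
Each unlicensed consonant becomes the onset of a new syllable: /d/ → /di/, /ŋ/ → /ŋi/.

diðfɛsəfadiŋi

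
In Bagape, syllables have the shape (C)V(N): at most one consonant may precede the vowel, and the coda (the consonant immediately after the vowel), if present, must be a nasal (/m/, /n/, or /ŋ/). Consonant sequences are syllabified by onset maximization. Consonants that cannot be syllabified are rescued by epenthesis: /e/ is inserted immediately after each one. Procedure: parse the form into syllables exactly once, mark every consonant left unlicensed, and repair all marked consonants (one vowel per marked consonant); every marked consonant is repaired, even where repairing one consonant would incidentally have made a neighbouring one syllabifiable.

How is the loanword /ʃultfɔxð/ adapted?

The consonants /l/, /t/, /x/, /ð/ cannot be parsed into a legal (C)V(N) syllable (only a nasal (/m/, /n/, or /ŋ/) is licensed in coda position; onsets are limited to one consonant).
Each unlicensed consonant becomes the onset of a new syllable: /l/ → /le/, /t/ → /te/, /x/ → /xe/, /ð/ → /ðe/.

ʃuletefɔxeðe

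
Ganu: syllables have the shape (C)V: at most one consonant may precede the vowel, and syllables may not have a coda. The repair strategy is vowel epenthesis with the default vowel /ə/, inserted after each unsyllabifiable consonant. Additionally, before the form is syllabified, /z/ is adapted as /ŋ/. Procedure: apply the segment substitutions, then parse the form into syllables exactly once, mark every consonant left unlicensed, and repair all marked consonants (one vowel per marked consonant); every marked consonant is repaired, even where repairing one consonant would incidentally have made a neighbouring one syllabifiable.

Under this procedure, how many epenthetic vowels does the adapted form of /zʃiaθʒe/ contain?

After substitution the input is /ŋʃiaθʒe/.
The unsyllabifiable consonants are /ŋ/, /θ/; each receives one epenthetic vowel.

2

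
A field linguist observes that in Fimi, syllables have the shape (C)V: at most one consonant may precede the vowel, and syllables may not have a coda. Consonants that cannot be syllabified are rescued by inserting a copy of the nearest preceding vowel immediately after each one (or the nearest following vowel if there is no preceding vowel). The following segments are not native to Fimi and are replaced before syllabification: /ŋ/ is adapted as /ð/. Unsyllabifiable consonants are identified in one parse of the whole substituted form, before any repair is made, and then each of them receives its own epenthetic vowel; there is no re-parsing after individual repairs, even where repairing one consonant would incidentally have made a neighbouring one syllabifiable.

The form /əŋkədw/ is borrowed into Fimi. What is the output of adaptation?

Substitution: /ŋ/ → /ð/, giving /əðkədw/.
Syllabifying with onset maximization leaves /ð/, /d/, /w/ stranded (no codas are permitted; onsets are limited to one consonant).
Epenthesis after each stranded consonant: /ð/ → /ðə/, /d/ → /də/, /w/ → /wə/.

əðəkədəwə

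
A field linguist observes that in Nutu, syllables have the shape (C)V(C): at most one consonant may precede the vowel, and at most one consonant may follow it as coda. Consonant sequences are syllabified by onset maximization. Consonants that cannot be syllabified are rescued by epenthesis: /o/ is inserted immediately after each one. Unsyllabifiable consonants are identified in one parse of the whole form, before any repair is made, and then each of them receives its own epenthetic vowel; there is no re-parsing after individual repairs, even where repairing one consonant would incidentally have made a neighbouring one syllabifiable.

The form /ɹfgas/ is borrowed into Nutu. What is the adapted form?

ɹofogas

Syllabifying with onset maximization leaves /ɹ/, /f/ stranded (at most one coda consonant is licensed; onsets are limited to one consonant).
Epenthesis after each stranded consonant: /ɹ/ → /ɹo/, /f/ → /fo/.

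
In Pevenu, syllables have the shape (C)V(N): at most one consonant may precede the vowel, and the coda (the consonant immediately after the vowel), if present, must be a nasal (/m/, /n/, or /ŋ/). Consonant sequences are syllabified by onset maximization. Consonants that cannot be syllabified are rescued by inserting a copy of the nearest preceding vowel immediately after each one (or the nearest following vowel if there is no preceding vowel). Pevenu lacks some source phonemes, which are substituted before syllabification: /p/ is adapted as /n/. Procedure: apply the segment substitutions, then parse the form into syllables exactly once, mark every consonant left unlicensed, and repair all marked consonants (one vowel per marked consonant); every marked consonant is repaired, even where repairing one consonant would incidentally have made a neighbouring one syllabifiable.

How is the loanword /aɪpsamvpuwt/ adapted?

aɪnsamvanuwutu

Substitution: /p/ → /n/, giving /aɪnsamvnuwt/.
The consonants /v/, /w/, /t/ cannot be parsed into a legal (C)V(N) syllable (only a nasal (/m/, /n/, or /ŋ/) is licensed in coda position; onsets are limited to one consonant).
Epenthesis after each stranded consonant: /v/ → /va/, /w/ → /wu/, /t/ → /tu/.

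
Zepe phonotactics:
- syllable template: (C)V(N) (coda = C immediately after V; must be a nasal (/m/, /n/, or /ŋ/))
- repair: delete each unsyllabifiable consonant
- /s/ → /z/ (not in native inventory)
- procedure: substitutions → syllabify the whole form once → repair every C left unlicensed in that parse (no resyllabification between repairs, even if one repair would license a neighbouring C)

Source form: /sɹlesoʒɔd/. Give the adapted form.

lezoʒɔ

Substitution: /s/ → /z/, giving /zɹlezoʒɔd/.
The consonants /z/, /ɹ/, /d/ cannot be parsed into a legal (C)V(N) syllable (only a nasal (/m/, /n/, or /ŋ/) is licensed in coda position; onsets are limited to one consonant).
Deleting the stranded consonants removes /z/, /ɹ/, /d/.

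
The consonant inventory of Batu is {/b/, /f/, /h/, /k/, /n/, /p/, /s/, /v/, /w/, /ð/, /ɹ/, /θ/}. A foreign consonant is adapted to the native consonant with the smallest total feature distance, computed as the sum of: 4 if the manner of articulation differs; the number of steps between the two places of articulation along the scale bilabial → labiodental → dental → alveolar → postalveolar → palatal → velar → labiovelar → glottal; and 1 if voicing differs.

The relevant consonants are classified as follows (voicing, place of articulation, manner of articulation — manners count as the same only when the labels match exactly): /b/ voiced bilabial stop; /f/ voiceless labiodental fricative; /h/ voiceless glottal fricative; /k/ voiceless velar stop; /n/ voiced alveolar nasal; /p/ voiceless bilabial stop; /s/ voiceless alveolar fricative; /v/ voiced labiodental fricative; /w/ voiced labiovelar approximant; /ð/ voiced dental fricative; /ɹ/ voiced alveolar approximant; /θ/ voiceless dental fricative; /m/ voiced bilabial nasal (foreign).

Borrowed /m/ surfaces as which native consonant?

n

/n/ is closest: same manner (nasal), place distance 3 (bilabial→alveolar), same voicing; total 3. Next closest is /b/ at distance 4.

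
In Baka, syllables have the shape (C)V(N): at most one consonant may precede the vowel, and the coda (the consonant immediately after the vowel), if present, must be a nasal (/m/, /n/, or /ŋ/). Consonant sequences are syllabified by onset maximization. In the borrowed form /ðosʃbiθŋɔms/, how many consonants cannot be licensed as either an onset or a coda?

4

Under (C)V(N), the unsyllabifiable consonants are /s/, /ʃ/, /θ/, /s/ (only a nasal (/m/, /n/, or /ŋ/) is licensed in coda position; onsets are limited to one consonant).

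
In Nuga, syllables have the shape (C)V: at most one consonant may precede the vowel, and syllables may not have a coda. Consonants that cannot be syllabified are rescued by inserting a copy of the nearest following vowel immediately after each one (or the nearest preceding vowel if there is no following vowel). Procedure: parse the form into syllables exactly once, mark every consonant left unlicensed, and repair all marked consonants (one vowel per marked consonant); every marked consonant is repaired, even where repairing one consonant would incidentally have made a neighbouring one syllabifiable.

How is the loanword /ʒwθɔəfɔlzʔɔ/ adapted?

ʒɔwɔθɔəfɔlɔzɔʔɔ

Syllabifying with onset maximization leaves /ʒ/, /w/, /l/, /z/ stranded (no codas are permitted; onsets are limited to one consonant).
Epenthesis after each stranded consonant: /ʒ/ → /ʒɔ/, /w/ → /wɔ/, /l/ → /lɔ/, /z/ → /zɔ/.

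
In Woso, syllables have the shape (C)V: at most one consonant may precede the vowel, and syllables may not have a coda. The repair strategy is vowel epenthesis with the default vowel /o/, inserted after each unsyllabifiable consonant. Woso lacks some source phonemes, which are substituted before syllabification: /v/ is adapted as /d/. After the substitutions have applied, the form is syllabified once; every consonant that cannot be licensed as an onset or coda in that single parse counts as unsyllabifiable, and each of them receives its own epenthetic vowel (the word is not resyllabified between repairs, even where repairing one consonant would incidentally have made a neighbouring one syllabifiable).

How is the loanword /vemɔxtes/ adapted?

demɔxoteso

Substitution: /v/ → /d/, giving /demɔxtes/.
The consonants /x/, /s/ cannot be parsed into a legal (C)V syllable (no codas are permitted; onsets are limited to one consonant).
Inserting the epenthetic vowel yields /x/ → /xo/, /s/ → /so/.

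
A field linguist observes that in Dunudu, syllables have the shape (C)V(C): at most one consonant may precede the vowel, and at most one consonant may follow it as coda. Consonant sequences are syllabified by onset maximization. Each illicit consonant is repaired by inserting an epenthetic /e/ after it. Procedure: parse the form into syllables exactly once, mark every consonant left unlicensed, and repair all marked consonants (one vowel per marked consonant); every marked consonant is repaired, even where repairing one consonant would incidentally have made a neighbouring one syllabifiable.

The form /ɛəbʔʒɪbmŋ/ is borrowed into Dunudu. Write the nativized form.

ɛəbʔeʒɪbmeŋe

The consonants /ʔ/, /m/, /ŋ/ cannot be parsed into a legal (C)V(C) syllable (at most one coda consonant is licensed; onsets are limited to one consonant).
Inserting the epenthetic vowel yields /ʔ/ → /ʔe/, /m/ → /me/, /ŋ/ → /ŋe/.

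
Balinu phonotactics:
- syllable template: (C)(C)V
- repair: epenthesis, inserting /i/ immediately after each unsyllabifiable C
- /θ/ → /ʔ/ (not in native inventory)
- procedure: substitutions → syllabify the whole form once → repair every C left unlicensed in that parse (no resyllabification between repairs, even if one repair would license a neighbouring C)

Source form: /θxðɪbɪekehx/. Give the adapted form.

Substitution: /θ/ → /ʔ/, giving /ʔxðɪbɪekehx/.
Under (C)(C)V, the unsyllabifiable consonants are /ʔ/, /h/, /x/ (no codas are permitted; onsets may contain at most 2 consonants).
Epenthesis after each stranded consonant: /ʔ/ → /ʔi/, /h/ → /hi/, /x/ → /xi/.

ʔixðɪbɪekehixi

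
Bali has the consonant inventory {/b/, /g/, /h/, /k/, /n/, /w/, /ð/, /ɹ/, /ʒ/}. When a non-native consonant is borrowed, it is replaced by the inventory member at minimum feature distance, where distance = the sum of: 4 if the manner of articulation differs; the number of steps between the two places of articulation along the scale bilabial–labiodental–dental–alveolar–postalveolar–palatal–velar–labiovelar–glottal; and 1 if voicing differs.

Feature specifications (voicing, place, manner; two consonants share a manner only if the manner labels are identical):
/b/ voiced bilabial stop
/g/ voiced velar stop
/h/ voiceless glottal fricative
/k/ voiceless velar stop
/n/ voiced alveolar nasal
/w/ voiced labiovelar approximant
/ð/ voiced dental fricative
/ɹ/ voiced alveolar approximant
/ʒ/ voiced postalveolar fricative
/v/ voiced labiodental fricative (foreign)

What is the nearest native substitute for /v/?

ð

/ð/ is closest: same manner (fricative), place distance 1 (labiodental→dental), same voicing; total 1. Next closest is /ʒ/ at distance 3.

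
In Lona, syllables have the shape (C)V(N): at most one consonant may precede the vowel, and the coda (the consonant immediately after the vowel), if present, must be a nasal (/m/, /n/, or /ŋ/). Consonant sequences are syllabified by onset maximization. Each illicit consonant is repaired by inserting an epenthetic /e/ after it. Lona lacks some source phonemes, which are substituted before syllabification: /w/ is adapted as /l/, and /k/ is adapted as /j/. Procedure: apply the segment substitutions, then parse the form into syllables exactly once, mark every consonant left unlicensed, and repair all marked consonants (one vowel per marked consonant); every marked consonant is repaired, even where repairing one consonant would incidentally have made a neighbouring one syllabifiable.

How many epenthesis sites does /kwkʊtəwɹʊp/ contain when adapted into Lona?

4

After substitution the input is /jljʊtəlɹʊp/.
The unsyllabifiable consonants are /j/, /l/, /l/, /p/; each receives one epenthetic vowel.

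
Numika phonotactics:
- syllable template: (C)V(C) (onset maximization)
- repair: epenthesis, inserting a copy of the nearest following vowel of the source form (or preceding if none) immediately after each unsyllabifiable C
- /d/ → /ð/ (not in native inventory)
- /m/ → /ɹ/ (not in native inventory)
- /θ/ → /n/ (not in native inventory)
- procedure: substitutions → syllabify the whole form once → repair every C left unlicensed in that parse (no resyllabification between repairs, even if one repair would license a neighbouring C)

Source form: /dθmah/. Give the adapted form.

Substitution: /d/ → /ð/, /θ/ → /n/, /m/ → /ɹ/, giving /ðnɹah/.
Syllabifying with onset maximization leaves /ð/, /n/ stranded (at most one coda consonant is licensed; onsets are limited to one consonant).
Epenthesis after each stranded consonant: /ð/ → /ða/, /n/ → /na/.

ðanaɹah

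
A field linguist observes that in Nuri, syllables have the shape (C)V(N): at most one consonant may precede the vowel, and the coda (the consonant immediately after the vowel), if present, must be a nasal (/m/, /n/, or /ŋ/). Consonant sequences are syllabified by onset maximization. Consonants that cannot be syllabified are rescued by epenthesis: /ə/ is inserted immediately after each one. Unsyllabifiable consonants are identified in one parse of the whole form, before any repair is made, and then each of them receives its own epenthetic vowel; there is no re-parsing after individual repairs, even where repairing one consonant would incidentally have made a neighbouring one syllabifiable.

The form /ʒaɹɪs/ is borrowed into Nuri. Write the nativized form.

ʒaɹɪsə

The consonants /s/ cannot be parsed into a legal (C)V(N) syllable (only a nasal (/m/, /n/, or /ŋ/) is licensed in coda position; onsets are limited to one consonant).
Inserting the epenthetic vowel yields /s/ → /sə/.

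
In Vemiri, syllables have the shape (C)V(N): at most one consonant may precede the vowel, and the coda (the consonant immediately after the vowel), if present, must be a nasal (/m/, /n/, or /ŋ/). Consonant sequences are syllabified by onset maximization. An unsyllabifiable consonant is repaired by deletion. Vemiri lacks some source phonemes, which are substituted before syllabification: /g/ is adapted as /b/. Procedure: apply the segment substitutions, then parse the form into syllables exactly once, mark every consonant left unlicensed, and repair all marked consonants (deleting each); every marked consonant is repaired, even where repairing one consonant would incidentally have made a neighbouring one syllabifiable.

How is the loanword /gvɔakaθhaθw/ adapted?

Substitution: /g/ → /b/, giving /bvɔakaθhaθw/.
Under (C)V(N), the unsyllabifiable consonants are /b/, /θ/, /θ/, /w/ (only a nasal (/m/, /n/, or /ŋ/) is licensed in coda position; onsets are limited to one consonant).
Deleting the stranded consonants removes /b/, /θ/, /θ/, /w/.

vɔakaha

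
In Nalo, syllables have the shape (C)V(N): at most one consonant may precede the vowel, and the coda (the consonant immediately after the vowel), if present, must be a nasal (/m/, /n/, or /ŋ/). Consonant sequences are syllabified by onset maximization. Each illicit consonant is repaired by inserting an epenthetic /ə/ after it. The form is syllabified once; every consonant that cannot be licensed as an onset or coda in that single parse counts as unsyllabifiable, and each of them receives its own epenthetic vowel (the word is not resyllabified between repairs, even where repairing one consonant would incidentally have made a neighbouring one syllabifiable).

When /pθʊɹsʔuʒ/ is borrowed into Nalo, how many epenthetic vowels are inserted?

4

The unsyllabifiable consonants are /p/, /ɹ/, /s/, /ʒ/; each receives one epenthetic vowel.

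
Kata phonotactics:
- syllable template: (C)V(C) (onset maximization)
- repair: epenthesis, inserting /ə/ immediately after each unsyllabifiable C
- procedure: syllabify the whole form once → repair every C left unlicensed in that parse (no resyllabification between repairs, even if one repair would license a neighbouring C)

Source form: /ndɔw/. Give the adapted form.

Under (C)V(C), the unsyllabifiable consonants are /n/ (at most one coda consonant is licensed; onsets are limited to one consonant).
Each unlicensed consonant becomes the onset of a new syllable: /n/ → /nə/.

nədɔw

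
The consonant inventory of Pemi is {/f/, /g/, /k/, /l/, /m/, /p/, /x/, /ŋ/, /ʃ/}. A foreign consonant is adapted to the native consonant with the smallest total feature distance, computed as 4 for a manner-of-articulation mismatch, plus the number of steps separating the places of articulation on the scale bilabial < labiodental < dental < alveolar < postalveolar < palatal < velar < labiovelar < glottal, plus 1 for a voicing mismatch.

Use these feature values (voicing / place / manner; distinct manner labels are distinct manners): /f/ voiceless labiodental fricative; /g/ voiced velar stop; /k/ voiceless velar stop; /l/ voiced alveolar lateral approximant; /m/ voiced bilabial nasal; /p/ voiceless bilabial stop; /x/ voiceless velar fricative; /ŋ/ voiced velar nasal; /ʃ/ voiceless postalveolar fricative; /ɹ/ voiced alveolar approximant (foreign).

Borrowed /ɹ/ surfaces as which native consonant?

l

/l/ is closest: manner differs (approximant→lateral approximant, +4), place distance 0 (alveolar→alveolar), same voicing; total 4. Next closest is /ʃ/ at distance 6.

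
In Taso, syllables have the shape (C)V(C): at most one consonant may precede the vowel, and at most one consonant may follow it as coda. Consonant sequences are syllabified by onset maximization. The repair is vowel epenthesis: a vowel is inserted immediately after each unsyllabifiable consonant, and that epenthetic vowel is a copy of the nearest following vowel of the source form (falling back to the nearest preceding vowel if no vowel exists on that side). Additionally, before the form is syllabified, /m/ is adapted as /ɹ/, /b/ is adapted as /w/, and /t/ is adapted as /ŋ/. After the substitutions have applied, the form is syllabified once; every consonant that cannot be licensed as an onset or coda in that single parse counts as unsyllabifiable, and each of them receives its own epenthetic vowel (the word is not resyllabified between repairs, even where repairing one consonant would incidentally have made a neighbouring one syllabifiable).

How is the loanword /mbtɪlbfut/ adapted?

Substitution: /m/ → /ɹ/, /b/ → /w/, /t/ → /ŋ/, giving /ɹwŋɪlwfuŋ/.
The consonants /ɹ/, /w/, /w/ cannot be parsed into a legal (C)V(C) syllable (at most one coda consonant is licensed; onsets are limited to one consonant).
Inserting the epenthetic vowel yields /ɹ/ → /ɹɪ/, /w/ → /wɪ/, /w/ → /wu/.

ɹɪwɪŋɪlwufuŋ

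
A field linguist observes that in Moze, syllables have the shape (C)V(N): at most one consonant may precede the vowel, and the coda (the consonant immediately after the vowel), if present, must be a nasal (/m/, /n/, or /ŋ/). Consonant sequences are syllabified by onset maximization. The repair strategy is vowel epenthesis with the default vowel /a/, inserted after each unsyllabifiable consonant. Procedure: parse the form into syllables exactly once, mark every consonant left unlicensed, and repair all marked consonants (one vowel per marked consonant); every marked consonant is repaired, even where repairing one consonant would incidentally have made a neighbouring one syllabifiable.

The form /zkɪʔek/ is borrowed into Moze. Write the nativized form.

zakɪʔeka

Syllabifying with onset maximization leaves /z/, /k/ stranded (only a nasal (/m/, /n/, or /ŋ/) is licensed in coda position; onsets are limited to one consonant).
Epenthesis after each stranded consonant: /z/ → /za/, /k/ → /ka/.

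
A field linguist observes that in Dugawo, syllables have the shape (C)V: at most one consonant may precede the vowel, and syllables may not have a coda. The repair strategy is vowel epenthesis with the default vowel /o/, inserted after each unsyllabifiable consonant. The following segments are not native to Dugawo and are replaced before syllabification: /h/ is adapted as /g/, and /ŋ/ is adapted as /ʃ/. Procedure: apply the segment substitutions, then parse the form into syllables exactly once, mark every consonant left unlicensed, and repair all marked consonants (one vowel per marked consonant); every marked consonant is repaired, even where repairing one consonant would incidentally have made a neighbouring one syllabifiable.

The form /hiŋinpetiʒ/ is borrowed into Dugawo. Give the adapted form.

Substitution: /h/ → /g/, /ŋ/ → /ʃ/, giving /giʃinpetiʒ/.
Syllabifying with onset maximization leaves /n/, /ʒ/ stranded (no codas are permitted; onsets are limited to one consonant).
Inserting the epenthetic vowel yields /n/ → /no/, /ʒ/ → /ʒo/.

giʃinopetiʒo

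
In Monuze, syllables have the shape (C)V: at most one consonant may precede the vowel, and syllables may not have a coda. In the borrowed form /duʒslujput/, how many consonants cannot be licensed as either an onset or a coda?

Under (C)V, the unsyllabifiable consonants are /ʒ/, /s/, /j/, /t/ (no codas are permitted; onsets are limited to one consonant).

4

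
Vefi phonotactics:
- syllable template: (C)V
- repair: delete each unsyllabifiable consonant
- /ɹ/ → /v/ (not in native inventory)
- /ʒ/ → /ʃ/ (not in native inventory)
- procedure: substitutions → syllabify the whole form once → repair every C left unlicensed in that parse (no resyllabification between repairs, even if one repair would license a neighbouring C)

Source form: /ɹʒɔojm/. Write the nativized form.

Substitution: /ɹ/ → /v/, /ʒ/ → /ʃ/, giving /vʃɔojm/.
Syllabifying with onset maximization leaves /v/, /j/, /m/ stranded (no codas are permitted; onsets are limited to one consonant).
Each unlicensed consonant is deleted: /v/, /j/, /m/.

ʃɔo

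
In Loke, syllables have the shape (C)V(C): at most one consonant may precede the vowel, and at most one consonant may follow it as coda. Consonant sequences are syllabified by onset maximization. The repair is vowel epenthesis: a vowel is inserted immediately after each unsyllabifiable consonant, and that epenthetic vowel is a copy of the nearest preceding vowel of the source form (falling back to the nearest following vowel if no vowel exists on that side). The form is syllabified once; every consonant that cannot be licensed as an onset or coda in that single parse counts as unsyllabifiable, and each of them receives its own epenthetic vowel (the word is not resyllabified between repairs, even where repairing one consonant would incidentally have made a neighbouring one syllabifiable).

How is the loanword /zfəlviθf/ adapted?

Under (C)V(C), the unsyllabifiable consonants are /z/, /f/ (at most one coda consonant is licensed; onsets are limited to one consonant).
Inserting the epenthetic vowel yields /z/ → /zə/, /f/ → /fi/.

zəfəlviθfi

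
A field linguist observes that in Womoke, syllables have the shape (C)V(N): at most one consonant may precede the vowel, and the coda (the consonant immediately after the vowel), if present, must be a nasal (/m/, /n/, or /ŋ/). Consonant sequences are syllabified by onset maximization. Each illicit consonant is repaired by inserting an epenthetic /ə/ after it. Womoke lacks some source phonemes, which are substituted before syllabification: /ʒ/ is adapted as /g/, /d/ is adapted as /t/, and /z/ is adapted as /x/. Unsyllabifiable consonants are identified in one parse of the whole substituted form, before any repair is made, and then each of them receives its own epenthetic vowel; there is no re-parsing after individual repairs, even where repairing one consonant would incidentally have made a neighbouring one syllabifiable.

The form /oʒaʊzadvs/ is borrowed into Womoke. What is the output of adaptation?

ogaʊxatəvəsə

Substitution: /ʒ/ → /g/, /z/ → /x/, /d/ → /t/, giving /ogaʊxatvs/.
Syllabifying with onset maximization leaves /t/, /v/, /s/ stranded (only a nasal (/m/, /n/, or /ŋ/) is licensed in coda position; onsets are limited to one consonant).
Each unlicensed consonant becomes the onset of a new syllable: /t/ → /tə/, /v/ → /və/, /s/ → /sə/.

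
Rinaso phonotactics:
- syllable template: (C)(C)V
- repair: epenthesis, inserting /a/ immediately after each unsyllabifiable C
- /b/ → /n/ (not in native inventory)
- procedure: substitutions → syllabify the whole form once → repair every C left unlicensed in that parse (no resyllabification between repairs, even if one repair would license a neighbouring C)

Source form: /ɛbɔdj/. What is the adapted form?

ɛnɔdaja

Substitution: /b/ → /n/, giving /ɛnɔdj/.
Under (C)(C)V, the unsyllabifiable consonants are /d/, /j/ (no codas are permitted; onsets may contain at most 2 consonants).
Inserting the epenthetic vowel yields /d/ → /da/, /j/ → /ja/.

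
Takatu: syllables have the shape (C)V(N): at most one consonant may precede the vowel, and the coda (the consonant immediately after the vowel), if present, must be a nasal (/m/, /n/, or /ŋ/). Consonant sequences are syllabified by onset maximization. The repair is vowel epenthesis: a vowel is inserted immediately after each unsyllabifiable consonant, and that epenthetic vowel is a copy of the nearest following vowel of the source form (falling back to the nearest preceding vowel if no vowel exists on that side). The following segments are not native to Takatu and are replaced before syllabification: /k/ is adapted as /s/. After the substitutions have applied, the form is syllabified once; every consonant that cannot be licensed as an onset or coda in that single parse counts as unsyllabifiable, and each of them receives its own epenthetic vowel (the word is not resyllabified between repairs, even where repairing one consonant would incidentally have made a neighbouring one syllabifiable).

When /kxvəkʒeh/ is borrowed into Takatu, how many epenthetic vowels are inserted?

After substitution the input is /sxvəsʒeh/.
The unsyllabifiable consonants are /s/, /x/, /s/, /h/; each receives one epenthetic vowel.

4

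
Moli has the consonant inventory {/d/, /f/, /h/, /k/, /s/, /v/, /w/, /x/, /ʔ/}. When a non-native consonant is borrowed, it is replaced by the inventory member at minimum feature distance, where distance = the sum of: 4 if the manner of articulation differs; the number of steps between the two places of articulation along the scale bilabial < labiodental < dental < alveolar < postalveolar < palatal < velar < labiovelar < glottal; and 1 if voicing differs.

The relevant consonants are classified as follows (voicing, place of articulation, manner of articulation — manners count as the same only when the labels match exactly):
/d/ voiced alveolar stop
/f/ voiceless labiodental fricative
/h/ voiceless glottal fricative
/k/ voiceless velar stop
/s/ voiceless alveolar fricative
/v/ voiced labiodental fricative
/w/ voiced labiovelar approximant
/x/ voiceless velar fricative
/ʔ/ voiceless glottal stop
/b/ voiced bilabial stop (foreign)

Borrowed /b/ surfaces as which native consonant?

d

/d/ is closest: same manner (stop), place distance 3 (bilabial→alveolar), same voicing; total 3. Next closest is /v/ at distance 5.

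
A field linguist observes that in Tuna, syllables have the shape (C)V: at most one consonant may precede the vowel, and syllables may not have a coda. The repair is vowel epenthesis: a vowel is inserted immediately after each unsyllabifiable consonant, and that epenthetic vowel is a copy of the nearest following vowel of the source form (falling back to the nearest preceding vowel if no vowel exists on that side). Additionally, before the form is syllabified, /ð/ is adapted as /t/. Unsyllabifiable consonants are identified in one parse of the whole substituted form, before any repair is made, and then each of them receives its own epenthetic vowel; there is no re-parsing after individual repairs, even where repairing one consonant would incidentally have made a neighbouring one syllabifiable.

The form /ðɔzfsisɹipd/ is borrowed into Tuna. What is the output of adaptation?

Substitution: /ð/ → /t/, giving /tɔzfsisɹipd/.
Under (C)V, the unsyllabifiable consonants are /z/, /f/, /s/, /p/, /d/ (no codas are permitted; onsets are limited to one consonant).
Inserting the epenthetic vowel yields /z/ → /zi/, /f/ → /fi/, /s/ → /si/, /p/ → /pi/, /d/ → /di/.

tɔzifisisiɹipidi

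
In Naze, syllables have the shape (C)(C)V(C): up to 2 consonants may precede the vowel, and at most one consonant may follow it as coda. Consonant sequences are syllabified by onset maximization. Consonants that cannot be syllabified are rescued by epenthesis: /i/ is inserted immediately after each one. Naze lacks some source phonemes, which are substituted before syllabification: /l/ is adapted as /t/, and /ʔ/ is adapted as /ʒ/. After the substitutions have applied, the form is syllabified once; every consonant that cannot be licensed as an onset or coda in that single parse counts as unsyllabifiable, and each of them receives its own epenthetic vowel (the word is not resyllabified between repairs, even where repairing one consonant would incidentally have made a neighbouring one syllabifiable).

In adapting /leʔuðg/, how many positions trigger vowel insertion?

1

After substitution the input is /teʒuðg/.
The unsyllabifiable consonants are /g/; each receives one epenthetic vowel.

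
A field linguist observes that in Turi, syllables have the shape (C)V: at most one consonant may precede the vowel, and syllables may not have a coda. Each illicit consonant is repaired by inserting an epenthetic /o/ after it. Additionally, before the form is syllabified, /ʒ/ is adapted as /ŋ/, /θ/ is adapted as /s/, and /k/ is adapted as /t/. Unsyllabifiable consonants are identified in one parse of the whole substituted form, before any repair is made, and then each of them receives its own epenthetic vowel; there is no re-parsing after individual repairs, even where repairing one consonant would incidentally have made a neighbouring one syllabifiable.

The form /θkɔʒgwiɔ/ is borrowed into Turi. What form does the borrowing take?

sotɔŋogowiɔ

Substitution: /θ/ → /s/, /k/ → /t/, /ʒ/ → /ŋ/, giving /stɔŋgwiɔ/.
The consonants /s/, /ŋ/, /g/ cannot be parsed into a legal (C)V syllable (no codas are permitted; onsets are limited to one consonant).
Each unlicensed consonant becomes the onset of a new syllable: /s/ → /so/, /ŋ/ → /ŋo/, /g/ → /go/.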